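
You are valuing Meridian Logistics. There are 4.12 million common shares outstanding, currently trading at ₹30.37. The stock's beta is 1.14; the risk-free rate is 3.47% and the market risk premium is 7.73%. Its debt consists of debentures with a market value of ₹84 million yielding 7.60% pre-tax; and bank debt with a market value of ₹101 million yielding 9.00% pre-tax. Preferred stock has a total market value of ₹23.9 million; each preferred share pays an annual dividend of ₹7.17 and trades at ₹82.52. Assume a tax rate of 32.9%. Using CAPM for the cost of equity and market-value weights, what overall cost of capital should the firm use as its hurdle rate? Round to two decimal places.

8.33%

Cost of equity via CAPM: Re = 3.47% + 1.14 × 7.73% = 12.2822%.
Cost of preferred: Rp = 7.17 / 82.52 = 8.6888%.
Market value of equity E = 30.37 × 4.12m = 125.1244m.
Total capital V = 125.1244 + 23.9 + 84 + 101 = 334.0244.
Equity: weight = 125.1244/334.0244 = 0.3746; cost = 12.2822%.
Preferred: weight = 23.9/334.0244 = 0.0716; cost = 8.6888%.
Debentures: weight = 84/334.0244 = 0.2515; after-tax cost = 7.6% × (1 − 32.9%) = 5.0996%.
Bank debt: weight = 101/334.0244 = 0.3024; after-tax cost = 9% × (1 − 32.9%) = 6.0390%.
WACC = 0.3746 × 12.2822% + 0.0716 × 8.6888% + 0.2515 × 5.0996% + 0.3024 × 6.0390% = 8.3310%.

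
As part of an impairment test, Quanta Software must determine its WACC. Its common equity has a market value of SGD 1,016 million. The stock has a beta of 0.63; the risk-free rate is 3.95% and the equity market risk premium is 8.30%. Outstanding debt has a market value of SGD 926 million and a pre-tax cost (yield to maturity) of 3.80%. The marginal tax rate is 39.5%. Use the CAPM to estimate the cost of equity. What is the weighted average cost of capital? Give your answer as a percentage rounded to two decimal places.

5.90%

Cost of equity via CAPM: Re = 3.95% + 0.63 × 8.3% = 9.1790%.
Total capital V = 1016 + 926 = 1942.
Equity: weight = 1016/1942 = 0.5232; cost = 9.179%.
Debt: weight = 926/1942 = 0.4768; after-tax cost = 3.8% × (1 − 39.5%) = 2.2990%.
WACC = 0.5232 × 9.1790% + 0.4768 × 2.2990% = 5.8984%.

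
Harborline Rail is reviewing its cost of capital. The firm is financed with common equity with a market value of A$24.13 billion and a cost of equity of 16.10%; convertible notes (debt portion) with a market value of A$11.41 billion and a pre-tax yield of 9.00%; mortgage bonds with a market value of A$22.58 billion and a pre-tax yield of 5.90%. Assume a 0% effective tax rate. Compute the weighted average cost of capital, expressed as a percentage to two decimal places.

10.74%

Total capital V = 24.13 + 11.41 + 22.58 = 58.12.
Equity: weight = 24.13/58.12 = 0.4152; cost = 16.1%.
Convertible notes (debt portion): weight = 11.41/58.12 = 0.1963; after-tax cost = 9% × (1 − 0%) = 9.0000%.
Mortgage bonds: weight = 22.58/58.12 = 0.3885; after-tax cost = 5.9% × (1 − 0%) = 5.9000%.
WACC = 0.4152 × 16.1000% + 0.1963 × 9.0000% + 0.3885 × 5.9000% = 10.7434%.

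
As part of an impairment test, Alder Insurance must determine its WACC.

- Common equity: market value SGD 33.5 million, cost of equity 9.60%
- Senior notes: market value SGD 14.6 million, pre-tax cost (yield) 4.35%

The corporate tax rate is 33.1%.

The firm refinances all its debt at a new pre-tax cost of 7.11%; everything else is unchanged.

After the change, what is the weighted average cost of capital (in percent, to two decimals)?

8.13%

After the change:
Total capital V = 33.5 + 14.6 = 48.1.
Equity: weight = 33.5/48.1 = 0.6965; cost = 9.6%.
Senior notes: weight = 14.6/48.1 = 0.3035; after-tax cost = 7.11% × (1 − 33.1%) = 4.7566%.
WACC = 0.6965 × 9.6000% + 0.3035 × 4.7566% = 8.1299%.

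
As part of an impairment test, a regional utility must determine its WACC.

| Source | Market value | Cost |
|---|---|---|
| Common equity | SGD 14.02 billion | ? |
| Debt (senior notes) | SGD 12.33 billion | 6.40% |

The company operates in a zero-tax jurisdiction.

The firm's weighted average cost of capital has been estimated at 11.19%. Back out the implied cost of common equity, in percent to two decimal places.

Total capital V = 14.02 + 12.33 = 26.35.
Equity weight = 14.02/26.35 = 0.5321.
Senior notes weight = 12.33/26.35 = 0.4679.
Debt contribution = 0.4679 × 6.4% × (1 − 0%) = 2.9948%.
Required equity contribution = 11.19% − 2.9948% = 8.1952%.
Re = 8.1952% / 0.5321 = 15.4026%.

15.40%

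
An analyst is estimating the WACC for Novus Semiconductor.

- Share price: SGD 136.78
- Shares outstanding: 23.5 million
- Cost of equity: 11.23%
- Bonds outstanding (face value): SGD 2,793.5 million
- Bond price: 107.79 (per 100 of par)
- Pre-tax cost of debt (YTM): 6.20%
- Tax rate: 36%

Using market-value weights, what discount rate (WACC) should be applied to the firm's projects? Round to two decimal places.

7.72%

Market value of equity E = 136.78 × 23.5m = 3214.33m. Market value of debt D = 2793.5m × 107.79/100 = 3011.11365m.
Total capital V = 3214.33 + 3011.11365 = 6225.44365.
Equity: weight = 3214.33/6225.44365 = 0.5163; cost = 11.23%.
Bonds outstanding: weight = 3011.11365/6225.44365 = 0.4837; after-tax cost = 6.2% × (1 − 36%) = 3.9680%.
WACC = 0.5163 × 11.2300% + 0.4837 × 3.9680% = 7.7175%.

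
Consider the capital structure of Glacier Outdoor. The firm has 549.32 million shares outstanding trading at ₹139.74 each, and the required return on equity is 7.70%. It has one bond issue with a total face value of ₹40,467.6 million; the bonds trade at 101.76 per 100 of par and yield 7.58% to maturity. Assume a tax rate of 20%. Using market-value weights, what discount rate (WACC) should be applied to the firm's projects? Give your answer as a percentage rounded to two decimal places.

7.13%

Market value of equity E = 139.74 × 549.32m = 76761.9768m. Market value of debt D = 40467.6m × 101.76/100 = 41179.82976m.
Total capital V = 76761.9768 + 41179.82976 = 117941.80656.
Equity: weight = 76761.9768/117941.80656 = 0.6508; cost = 7.7%.
Bonds outstanding: weight = 41179.82976/117941.80656 = 0.3492; after-tax cost = 7.58% × (1 − 20%) = 6.0640%.
WACC = 0.6508 × 7.7000% + 0.3492 × 6.0640% = 7.1288%.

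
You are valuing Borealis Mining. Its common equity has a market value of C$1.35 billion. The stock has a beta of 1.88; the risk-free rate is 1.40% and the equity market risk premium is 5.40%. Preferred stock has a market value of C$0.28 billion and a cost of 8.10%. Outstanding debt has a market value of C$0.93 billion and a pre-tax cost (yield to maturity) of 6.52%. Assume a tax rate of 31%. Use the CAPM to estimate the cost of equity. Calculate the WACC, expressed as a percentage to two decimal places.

8.61%

Cost of equity via CAPM: Re = 1.4% + 1.88 × 5.4% = 11.5520%.
Total capital V = 1.35 + 0.28 + 0.93 = 2.56.
Equity: weight = 1.35/2.56 = 0.5273; cost = 11.552%.
Preferred: weight = 0.28/2.56 = 0.1094; cost = 8.1%.
Debt: weight = 0.93/2.56 = 0.3633; after-tax cost = 6.52% × (1 − 31%) = 4.4988%.
WACC = 0.5273 × 11.5520% + 0.1094 × 8.1000% + 0.3633 × 4.4988% = 8.6121%.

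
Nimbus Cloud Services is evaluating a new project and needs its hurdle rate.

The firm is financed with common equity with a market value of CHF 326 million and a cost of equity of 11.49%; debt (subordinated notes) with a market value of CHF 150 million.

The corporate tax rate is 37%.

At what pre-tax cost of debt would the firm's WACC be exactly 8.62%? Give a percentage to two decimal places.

3.78%

Total capital V = 326 + 150 = 476.
Equity weight = 326/476 = 0.6849.
Subordinated notes weight = 150/476 = 0.3151.
Equity contribution = 0.6849 × 11.49% = 7.8692%.
Remaining for debt = 8.62% − 7.8692% = 0.7508%.
Rd × (1 − 37%) × 0.3151 = 0.7508%  ⇒  Rd = 3.7818%.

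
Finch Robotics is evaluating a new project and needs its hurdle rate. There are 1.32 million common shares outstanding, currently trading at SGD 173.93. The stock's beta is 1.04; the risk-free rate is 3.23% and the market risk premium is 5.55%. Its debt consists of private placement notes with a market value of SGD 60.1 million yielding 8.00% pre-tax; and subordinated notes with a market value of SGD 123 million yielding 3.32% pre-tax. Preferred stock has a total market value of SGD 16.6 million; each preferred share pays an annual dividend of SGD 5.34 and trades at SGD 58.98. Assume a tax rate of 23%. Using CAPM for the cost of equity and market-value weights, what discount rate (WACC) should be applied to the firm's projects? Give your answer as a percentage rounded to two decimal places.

Cost of equity via CAPM: Re = 3.23% + 1.04 × 5.55% = 9.0020%.
Cost of preferred: Rp = 5.34 / 58.98 = 9.0539%.
Market value of equity E = 173.93 × 1.32m = 229.5876m.
Total capital V = 229.5876 + 16.6 + 60.1 + 123 = 429.2876.
Equity: weight = 229.5876/429.2876 = 0.5348; cost = 9.002%.
Preferred: weight = 16.6/429.2876 = 0.0387; cost = 9.0539%.
Private placement notes: weight = 60.1/429.2876 = 0.1400; after-tax cost = 8% × (1 − 23%) = 6.1600%.
Subordinated notes: weight = 123/429.2876 = 0.2865; after-tax cost = 3.32% × (1 − 23%) = 2.5564%.
WACC = 0.5348 × 9.0020% + 0.0387 × 9.0539% + 0.1400 × 6.1600% + 0.2865 × 2.5564% = 6.7593%.

6.76%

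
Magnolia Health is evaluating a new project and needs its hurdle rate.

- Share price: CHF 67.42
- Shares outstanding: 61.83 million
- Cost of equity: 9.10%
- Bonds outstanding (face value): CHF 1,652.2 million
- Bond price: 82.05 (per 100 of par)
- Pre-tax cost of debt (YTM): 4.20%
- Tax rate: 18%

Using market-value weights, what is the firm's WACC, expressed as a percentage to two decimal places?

7.71%

Market value of equity E = 67.42 × 61.83m = 4168.5786m. Market value of debt D = 1652.2m × 82.05/100 = 1355.6301m.
Total capital V = 4168.5786 + 1355.6301 = 5524.2087.
Equity: weight = 4168.5786/5524.2087 = 0.7546; cost = 9.1%.
Bonds outstanding: weight = 1355.6301/5524.2087 = 0.2454; after-tax cost = 4.2% × (1 − 18%) = 3.4440%.
WACC = 0.7546 × 9.1000% + 0.2454 × 3.4440% = 7.7120%.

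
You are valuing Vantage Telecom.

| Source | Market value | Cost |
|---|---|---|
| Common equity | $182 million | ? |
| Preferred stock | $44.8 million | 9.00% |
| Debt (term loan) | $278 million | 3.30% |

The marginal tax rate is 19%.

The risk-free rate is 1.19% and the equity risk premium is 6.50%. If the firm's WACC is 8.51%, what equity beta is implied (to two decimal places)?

Total capital V = 182 + 44.8 + 278 = 504.8.
Equity weight = 182/504.8 = 0.3605.
Preferred weight = 44.8/504.8 = 0.0887.
Term loan weight = 278/504.8 = 0.5507.
Debt contribution = 0.5507 × 3.3% × (1 − 19%) = 1.4721%.
Preferred contribution = 0.0887 × 9% = 0.7987%.
Required equity contribution = 8.51% − 2.2708% = 6.2392%  ⇒  Re = 17.3052%.
CAPM: 17.3052% = 1.19% + β × 6.5%  ⇒  β = 2.4793.

2.48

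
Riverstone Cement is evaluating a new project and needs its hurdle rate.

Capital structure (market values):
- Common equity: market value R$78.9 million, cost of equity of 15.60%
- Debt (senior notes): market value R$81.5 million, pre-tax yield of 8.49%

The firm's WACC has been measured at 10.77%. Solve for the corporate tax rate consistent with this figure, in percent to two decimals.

28.22%

Total capital V = 78.9 + 81.5 = 160.4.
Equity weight = 78.9/160.4 = 0.4919.
Senior notes weight = 81.5/160.4 = 0.5081.
Equity contribution = 0.4919 × 15.6% = 7.6736%.
Debt contribution must be 10.77% − 7.6736% = 3.0964%.
0.5081 × 8.49% × (1 − T) = 3.0964%  ⇒  (1 − T) = 0.7178.
T = 28.2204%.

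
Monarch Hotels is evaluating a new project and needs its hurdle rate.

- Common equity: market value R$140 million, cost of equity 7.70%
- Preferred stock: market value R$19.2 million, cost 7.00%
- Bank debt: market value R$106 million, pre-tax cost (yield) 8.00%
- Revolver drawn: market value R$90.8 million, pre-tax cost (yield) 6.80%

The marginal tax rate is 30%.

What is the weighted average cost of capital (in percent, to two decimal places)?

6.29%

Total capital V = 140 + 19.2 + 106 + 90.8 = 356.
Equity: weight = 140/356 = 0.3933; cost = 7.7%.
Preferred: weight = 19.2/356 = 0.0539; cost = 7%.
Bank debt: weight = 106/356 = 0.2978; after-tax cost = 8% × (1 − 30%) = 5.6000%.
Revolver drawn: weight = 90.8/356 = 0.2551; after-tax cost = 6.8% × (1 − 30%) = 4.7600%.
WACC = 0.3933 × 7.7000% + 0.0539 × 7.0000% + 0.2978 × 5.6000% + 0.2551 × 4.7600% = 6.2871%.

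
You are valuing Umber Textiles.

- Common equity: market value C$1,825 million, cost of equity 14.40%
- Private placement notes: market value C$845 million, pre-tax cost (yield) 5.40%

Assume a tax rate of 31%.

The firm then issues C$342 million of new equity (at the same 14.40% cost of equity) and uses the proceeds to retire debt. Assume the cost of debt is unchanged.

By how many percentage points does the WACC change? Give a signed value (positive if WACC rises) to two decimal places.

Current WACC:
Total capital V = 1825 + 845 = 2670.
Equity: weight = 1825/2670 = 0.6835; cost = 14.4%.
Private placement notes: weight = 845/2670 = 0.3165; after-tax cost = 5.4% × (1 − 31%) = 3.7260%.
WACC = 0.6835 × 14.4000% + 0.3165 × 3.7260% = 11.0219%.
After the change:
Total capital V = 2167 + 503 = 2670.
Equity: weight = 2167/2670 = 0.8116; cost = 14.4%.
Private placement notes: weight = 503/2670 = 0.1884; after-tax cost = 5.4% × (1 − 31%) = 3.7260%.
WACC = 0.8116 × 14.4000% + 0.1884 × 3.7260% = 12.3891%.
Change in WACC = 12.3891% − 11.0219% = 1.3672 pp.

+1.37 pp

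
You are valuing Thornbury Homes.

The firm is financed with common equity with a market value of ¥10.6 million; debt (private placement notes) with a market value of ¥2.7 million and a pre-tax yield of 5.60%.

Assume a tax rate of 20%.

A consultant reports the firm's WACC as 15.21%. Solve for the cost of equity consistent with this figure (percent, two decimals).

17.94%

Total capital V = 10.6 + 2.7 = 13.3.
Equity weight = 10.6/13.3 = 0.7970.
Private placement notes weight = 2.7/13.3 = 0.2030.
Debt contribution = 0.2030 × 5.6% × (1 − 20%) = 0.9095%.
Required equity contribution = 15.21% − 0.9095% = 14.3005%.
Re = 14.3005% / 0.7970 = 17.9431%.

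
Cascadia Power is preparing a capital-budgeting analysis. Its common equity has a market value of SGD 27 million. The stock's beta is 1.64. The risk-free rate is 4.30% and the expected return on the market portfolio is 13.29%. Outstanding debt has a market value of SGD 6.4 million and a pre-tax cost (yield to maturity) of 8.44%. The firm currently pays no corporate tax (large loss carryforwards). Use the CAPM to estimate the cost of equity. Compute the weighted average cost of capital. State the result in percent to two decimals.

17.01%

Market risk premium = 13.29% − 4.3% = 8.99%.
Cost of equity via CAPM: Re = 4.3% + 1.64 × 8.99% = 19.0436%.
Total capital V = 27 + 6.4 = 33.4.
Equity: weight = 27/33.4 = 0.8084; cost = 19.0436%.
Debt: weight = 6.4/33.4 = 0.1916; after-tax cost = 8.44% × (1 − 0%) = 8.4400%.
WACC = 0.8084 × 19.0436% + 0.1916 × 8.4400% = 17.0118%.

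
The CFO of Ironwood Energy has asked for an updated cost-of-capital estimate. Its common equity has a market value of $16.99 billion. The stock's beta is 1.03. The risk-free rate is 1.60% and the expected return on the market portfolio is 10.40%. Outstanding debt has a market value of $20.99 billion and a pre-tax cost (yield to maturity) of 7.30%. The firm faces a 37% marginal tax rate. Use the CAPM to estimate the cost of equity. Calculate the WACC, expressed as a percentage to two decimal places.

7.31%

Market risk premium = 10.4% − 1.6% = 8.8%.
Cost of equity via CAPM: Re = 1.6% + 1.03 × 8.8% = 10.6640%.
Total capital V = 16.99 + 20.99 = 37.98.
Equity: weight = 16.99/37.98 = 0.4473; cost = 10.664%.
Debt: weight = 20.99/37.98 = 0.5527; after-tax cost = 7.3% × (1 − 37%) = 4.5990%.
WACC = 0.4473 × 10.6640% + 0.5527 × 4.5990% = 7.3121%.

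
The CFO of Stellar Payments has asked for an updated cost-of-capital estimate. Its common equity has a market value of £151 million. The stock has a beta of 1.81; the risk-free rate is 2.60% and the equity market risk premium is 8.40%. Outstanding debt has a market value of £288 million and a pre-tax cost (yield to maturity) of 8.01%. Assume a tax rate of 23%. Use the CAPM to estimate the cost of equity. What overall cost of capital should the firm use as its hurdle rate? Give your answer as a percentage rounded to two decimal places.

10.17%

Cost of equity via CAPM: Re = 2.6% + 1.81 × 8.4% = 17.8040%.
Total capital V = 151 + 288 = 439.
Equity: weight = 151/439 = 0.3440; cost = 17.804%.
Debt: weight = 288/439 = 0.6560; after-tax cost = 8.01% × (1 − 23%) = 6.1677%.
WACC = 0.3440 × 17.8040% + 0.6560 × 6.1677% = 10.1702%.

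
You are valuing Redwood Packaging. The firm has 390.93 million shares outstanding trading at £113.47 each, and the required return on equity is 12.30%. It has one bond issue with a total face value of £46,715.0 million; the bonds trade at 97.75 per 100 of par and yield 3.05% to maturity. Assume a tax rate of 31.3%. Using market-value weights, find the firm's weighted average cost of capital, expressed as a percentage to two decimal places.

Market value of equity E = 113.47 × 390.93m = 44358.8271m. Market value of debt D = 46715m × 97.75/100 = 45663.9125m.
Total capital V = 44358.8271 + 45663.9125 = 90022.7396.
Equity: weight = 44358.8271/90022.7396 = 0.4928; cost = 12.3%.
Bonds outstanding: weight = 45663.9125/90022.7396 = 0.5072; after-tax cost = 3.05% × (1 − 31.3%) = 2.0954%.
WACC = 0.4928 × 12.3000% + 0.5072 × 2.0954% = 7.1237%.

7.12%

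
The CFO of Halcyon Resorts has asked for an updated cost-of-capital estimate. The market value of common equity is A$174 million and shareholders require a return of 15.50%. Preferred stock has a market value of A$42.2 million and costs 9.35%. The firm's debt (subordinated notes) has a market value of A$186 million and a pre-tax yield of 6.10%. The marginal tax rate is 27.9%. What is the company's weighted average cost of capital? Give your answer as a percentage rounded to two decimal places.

Total capital V = 174 + 42.2 + 186 = 402.2.
Equity: weight = 174/402.2 = 0.4326; cost = 15.5%.
Preferred: weight = 42.2/402.2 = 0.1049; cost = 9.35%.
Subordinated notes: weight = 186/402.2 = 0.4625; after-tax cost = 6.1% × (1 − 27.9%) = 4.3981%.
WACC = 0.4326 × 15.5000% + 0.1049 × 9.3500% + 0.4625 × 4.3981% = 9.7206%.

9.72%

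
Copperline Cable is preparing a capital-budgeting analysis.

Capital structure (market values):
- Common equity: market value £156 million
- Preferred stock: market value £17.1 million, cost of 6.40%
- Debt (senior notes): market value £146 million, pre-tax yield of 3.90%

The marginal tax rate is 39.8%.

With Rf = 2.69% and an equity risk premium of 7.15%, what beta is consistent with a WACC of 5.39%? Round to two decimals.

Total capital V = 156 + 17.1 + 146 = 319.1.
Equity weight = 156/319.1 = 0.4889.
Preferred weight = 17.1/319.1 = 0.0536.
Senior notes weight = 146/319.1 = 0.4575.
Debt contribution = 0.4575 × 3.9% × (1 − 39.8%) = 1.0742%.
Preferred contribution = 0.0536 × 6.4% = 0.3430%.
Required equity contribution = 5.39% − 1.4172% = 3.9728%  ⇒  Re = 8.1265%.
CAPM: 8.1265% = 2.69% + β × 7.15%  ⇒  β = 0.7603.

0.76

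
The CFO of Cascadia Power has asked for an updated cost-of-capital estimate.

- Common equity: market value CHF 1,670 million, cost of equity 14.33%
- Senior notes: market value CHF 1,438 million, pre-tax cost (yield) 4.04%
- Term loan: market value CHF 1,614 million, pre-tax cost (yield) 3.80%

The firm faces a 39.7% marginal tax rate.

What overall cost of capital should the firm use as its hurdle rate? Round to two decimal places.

6.59%

Total capital V = 1670 + 1438 + 1614 = 4722.
Equity: weight = 1670/4722 = 0.3537; cost = 14.33%.
Senior notes: weight = 1438/4722 = 0.3045; after-tax cost = 4.04% × (1 − 39.7%) = 2.4361%.
Term loan: weight = 1614/4722 = 0.3418; after-tax cost = 3.8% × (1 − 39.7%) = 2.2914%.
WACC = 0.3537 × 14.3300% + 0.3045 × 2.4361% + 0.3418 × 2.2914% = 6.5931%.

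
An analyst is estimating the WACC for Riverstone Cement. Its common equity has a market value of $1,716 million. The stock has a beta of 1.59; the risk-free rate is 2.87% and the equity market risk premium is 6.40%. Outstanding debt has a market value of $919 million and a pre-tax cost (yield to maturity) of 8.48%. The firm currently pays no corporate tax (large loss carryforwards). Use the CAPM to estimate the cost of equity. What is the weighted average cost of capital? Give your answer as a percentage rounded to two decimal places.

11.45%

Cost of equity via CAPM: Re = 2.87% + 1.59 × 6.4% = 13.0460%.
Total capital V = 1716 + 919 = 2635.
Equity: weight = 1716/2635 = 0.6512; cost = 13.046%.
Debt: weight = 919/2635 = 0.3488; after-tax cost = 8.48% × (1 − 0%) = 8.4800%.
WACC = 0.6512 × 13.0460% + 0.3488 × 8.4800% = 11.4535%.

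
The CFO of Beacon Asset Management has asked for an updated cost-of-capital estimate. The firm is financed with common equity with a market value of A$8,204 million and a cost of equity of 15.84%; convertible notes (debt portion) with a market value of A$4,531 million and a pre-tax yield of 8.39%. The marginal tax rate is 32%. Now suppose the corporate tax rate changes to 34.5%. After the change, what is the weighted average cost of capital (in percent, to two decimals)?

After the change:
Total capital V = 8204 + 4531 = 12735.
Equity: weight = 8204/12735 = 0.6442; cost = 15.84%.
Convertible notes (debt portion): weight = 4531/12735 = 0.3558; after-tax cost = 8.39% × (1 − 34.5%) = 5.4955%.
WACC = 0.6442 × 15.8400% + 0.3558 × 5.4955% = 12.1595%.

12.16%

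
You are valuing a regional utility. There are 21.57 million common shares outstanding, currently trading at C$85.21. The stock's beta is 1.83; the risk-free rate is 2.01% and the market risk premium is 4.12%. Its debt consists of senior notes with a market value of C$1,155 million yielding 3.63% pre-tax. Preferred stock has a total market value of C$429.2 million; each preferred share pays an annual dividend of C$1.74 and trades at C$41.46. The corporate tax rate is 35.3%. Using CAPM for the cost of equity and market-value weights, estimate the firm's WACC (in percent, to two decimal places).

6.45%

Cost of equity via CAPM: Re = 2.01% + 1.83 × 4.12% = 9.5496%.
Cost of preferred: Rp = 1.74 / 41.46 = 4.1968%.
Market value of equity E = 85.21 × 21.57m = 1837.9797m.
Total capital V = 1837.9797 + 429.2 + 1155 = 3422.1797.
Equity: weight = 1837.9797/3422.1797 = 0.5371; cost = 9.5496%.
Preferred: weight = 429.2/3422.1797 = 0.1254; cost = 4.1968%.
Senior notes: weight = 1155/3422.1797 = 0.3375; after-tax cost = 3.63% × (1 − 35.3%) = 2.3486%.
WACC = 0.5371 × 9.5496% + 0.1254 × 4.1968% + 0.3375 × 2.3486% = 6.4479%.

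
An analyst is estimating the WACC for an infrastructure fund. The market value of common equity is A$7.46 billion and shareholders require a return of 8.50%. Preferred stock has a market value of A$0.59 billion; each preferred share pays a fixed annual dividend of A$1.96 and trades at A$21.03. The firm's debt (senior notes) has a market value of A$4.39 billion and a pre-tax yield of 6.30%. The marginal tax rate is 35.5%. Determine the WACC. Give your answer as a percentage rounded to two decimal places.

Cost of preferred: Rp = 1.96 / 21.03 = 9.3200%.
Total capital V = 7.46 + 0.59 + 4.39 = 12.44.
Equity: weight = 7.46/12.44 = 0.5997; cost = 8.5%.
Preferred: weight = 0.59/12.44 = 0.0474; cost = 9.32%.
Senior notes: weight = 4.39/12.44 = 0.3529; after-tax cost = 6.3% × (1 − 35.5%) = 4.0635%.
WACC = 0.5997 × 8.5000% + 0.0474 × 9.3200% + 0.3529 × 4.0635% = 6.9733%.

6.97%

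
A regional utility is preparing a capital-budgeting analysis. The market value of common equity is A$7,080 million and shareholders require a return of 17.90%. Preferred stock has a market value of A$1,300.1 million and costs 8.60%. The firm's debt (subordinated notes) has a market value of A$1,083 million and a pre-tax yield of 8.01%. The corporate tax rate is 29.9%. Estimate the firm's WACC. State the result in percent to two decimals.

15.22%

Total capital V = 7080 + 1300.1 + 1083 = 9463.1.
Equity: weight = 7080/9463.1 = 0.7482; cost = 17.9%.
Preferred: weight = 1300.1/9463.1 = 0.1374; cost = 8.6%.
Subordinated notes: weight = 1083/9463.1 = 0.1144; after-tax cost = 8.01% × (1 − 29.9%) = 5.6150%.
WACC = 0.7482 × 17.9000% + 0.1374 × 8.6000% + 0.1144 × 5.6150% = 15.2164%.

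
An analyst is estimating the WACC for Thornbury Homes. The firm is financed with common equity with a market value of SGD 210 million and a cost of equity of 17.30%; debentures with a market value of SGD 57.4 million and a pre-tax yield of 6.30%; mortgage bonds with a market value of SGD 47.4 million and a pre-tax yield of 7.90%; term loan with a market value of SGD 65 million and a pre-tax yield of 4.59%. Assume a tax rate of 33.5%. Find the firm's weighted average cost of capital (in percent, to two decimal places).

Total capital V = 210 + 57.4 + 47.4 + 65 = 379.8.
Equity: weight = 210/379.8 = 0.5529; cost = 17.3%.
Debentures: weight = 57.4/379.8 = 0.1511; after-tax cost = 6.3% × (1 − 33.5%) = 4.1895%.
Mortgage bonds: weight = 47.4/379.8 = 0.1248; after-tax cost = 7.9% × (1 − 33.5%) = 5.2535%.
Term loan: weight = 65/379.8 = 0.1711; after-tax cost = 4.59% × (1 − 33.5%) = 3.0524%.
WACC = 0.5529 × 17.3000% + 0.1511 × 4.1895% + 0.1248 × 5.2535% + 0.1711 × 3.0524% = 11.3768%.

11.38%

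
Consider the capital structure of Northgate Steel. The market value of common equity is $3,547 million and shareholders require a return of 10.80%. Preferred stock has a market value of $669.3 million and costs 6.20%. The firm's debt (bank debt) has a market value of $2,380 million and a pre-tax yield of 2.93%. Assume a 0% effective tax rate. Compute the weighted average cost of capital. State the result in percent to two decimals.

Total capital V = 3547 + 669.3 + 2380 = 6596.3.
Equity: weight = 3547/6596.3 = 0.5377; cost = 10.8%.
Preferred: weight = 669.3/6596.3 = 0.1015; cost = 6.2%.
Bank debt: weight = 2380/6596.3 = 0.3608; after-tax cost = 2.93% × (1 − 0%) = 2.9300%.
WACC = 0.5377 × 10.8000% + 0.1015 × 6.2000% + 0.3608 × 2.9300% = 7.4937%.

7.49%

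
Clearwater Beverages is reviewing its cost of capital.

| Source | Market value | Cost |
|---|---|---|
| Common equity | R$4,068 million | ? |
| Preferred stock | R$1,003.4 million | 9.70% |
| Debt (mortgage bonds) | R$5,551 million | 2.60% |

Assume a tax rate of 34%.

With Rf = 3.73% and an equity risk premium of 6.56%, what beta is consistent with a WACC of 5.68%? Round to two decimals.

Total capital V = 4068 + 1003.4 + 5551 = 10622.4.
Equity weight = 4068/10622.4 = 0.3830.
Preferred weight = 1003.4/10622.4 = 0.0945.
Mortgage bonds weight = 5551/10622.4 = 0.5226.
Debt contribution = 0.5226 × 2.6% × (1 − 34%) = 0.8967%.
Preferred contribution = 0.0945 × 9.7% = 0.9163%.
Required equity contribution = 5.68% − 1.8130% = 3.8670%  ⇒  Re = 10.0975%.
CAPM: 10.0975% = 3.73% + β × 6.56%  ⇒  β = 0.9707.

0.97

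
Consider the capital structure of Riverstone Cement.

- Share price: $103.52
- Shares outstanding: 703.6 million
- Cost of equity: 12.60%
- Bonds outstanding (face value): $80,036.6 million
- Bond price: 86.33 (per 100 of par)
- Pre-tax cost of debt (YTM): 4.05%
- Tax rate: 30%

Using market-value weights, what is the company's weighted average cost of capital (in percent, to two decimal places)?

Market value of equity E = 103.52 × 703.6m = 72836.672m. Market value of debt D = 80036.6m × 86.33/100 = 69095.59678m.
Total capital V = 72836.672 + 69095.59678 = 141932.26878.
Equity: weight = 72836.672/141932.26878 = 0.5132; cost = 12.6%.
Bonds outstanding: weight = 69095.59678/141932.26878 = 0.4868; after-tax cost = 4.05% × (1 − 30%) = 2.8350%.
WACC = 0.5132 × 12.6000% + 0.4868 × 2.8350% = 7.8462%.

7.85%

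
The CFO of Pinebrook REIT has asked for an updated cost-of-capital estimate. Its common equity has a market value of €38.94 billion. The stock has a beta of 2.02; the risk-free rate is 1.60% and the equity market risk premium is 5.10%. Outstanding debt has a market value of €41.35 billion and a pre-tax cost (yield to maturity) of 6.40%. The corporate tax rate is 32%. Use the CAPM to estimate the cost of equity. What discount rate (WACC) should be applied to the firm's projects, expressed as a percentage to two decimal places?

8.01%

Cost of equity via CAPM: Re = 1.6% + 2.02 × 5.1% = 11.9020%.
Total capital V = 38.94 + 41.35 = 80.29.
Equity: weight = 38.94/80.29 = 0.4850; cost = 11.902%.
Debt: weight = 41.35/80.29 = 0.5150; after-tax cost = 6.4% × (1 − 32%) = 4.3520%.
WACC = 0.4850 × 11.9020% + 0.5150 × 4.3520% = 8.0137%.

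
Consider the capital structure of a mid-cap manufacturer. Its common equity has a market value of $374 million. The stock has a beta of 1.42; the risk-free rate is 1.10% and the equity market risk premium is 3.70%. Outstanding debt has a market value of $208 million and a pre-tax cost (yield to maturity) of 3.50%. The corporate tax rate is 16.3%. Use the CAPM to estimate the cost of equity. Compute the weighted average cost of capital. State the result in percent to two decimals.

5.13%

Cost of equity via CAPM: Re = 1.1% + 1.42 × 3.7% = 6.3540%.
Total capital V = 374 + 208 = 582.
Equity: weight = 374/582 = 0.6426; cost = 6.354%.
Debt: weight = 208/582 = 0.3574; after-tax cost = 3.5% × (1 − 16.3%) = 2.9295%.
WACC = 0.6426 × 6.3540% + 0.3574 × 2.9295% = 5.1301%.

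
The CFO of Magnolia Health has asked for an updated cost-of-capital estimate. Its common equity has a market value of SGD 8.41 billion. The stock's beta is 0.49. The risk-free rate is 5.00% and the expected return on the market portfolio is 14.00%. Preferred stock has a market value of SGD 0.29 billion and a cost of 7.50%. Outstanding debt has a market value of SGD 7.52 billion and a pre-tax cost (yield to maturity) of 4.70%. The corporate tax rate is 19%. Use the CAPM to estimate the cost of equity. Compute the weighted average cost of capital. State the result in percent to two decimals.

Market risk premium = 14.0% − 5.0% = 9.0%.
Cost of equity via CAPM: Re = 5.0% + 0.49 × 9.0% = 9.4100%.
Total capital V = 8.41 + 0.29 + 7.52 = 16.22.
Equity: weight = 8.41/16.22 = 0.5185; cost = 9.41%.
Preferred: weight = 0.29/16.22 = 0.0179; cost = 7.5%.
Debt: weight = 7.52/16.22 = 0.4636; after-tax cost = 4.7% × (1 − 19%) = 3.8070%.
WACC = 0.5185 × 9.4100% + 0.0179 × 7.5000% + 0.4636 × 3.8070% = 6.7782%.

6.78%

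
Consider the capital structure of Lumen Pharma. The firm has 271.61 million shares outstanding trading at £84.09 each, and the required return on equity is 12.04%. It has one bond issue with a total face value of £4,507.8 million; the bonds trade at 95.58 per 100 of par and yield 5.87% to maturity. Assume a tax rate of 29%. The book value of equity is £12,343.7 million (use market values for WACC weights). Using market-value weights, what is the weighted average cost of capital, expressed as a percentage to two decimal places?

10.79%

Market value of equity E = 84.09 × 271.61m = 22839.6849m. Market value of debt D = 4507.8m × 95.58/100 = 4308.55524m.
Total capital V = 22839.6849 + 4308.55524 = 27148.24014.
Equity: weight = 22839.6849/27148.24014 = 0.8413; cost = 12.04%.
Bonds outstanding: weight = 4308.55524/27148.24014 = 0.1587; after-tax cost = 5.87% × (1 − 29%) = 4.1677%.
WACC = 0.8413 × 12.0400% + 0.1587 × 4.1677% = 10.7906%.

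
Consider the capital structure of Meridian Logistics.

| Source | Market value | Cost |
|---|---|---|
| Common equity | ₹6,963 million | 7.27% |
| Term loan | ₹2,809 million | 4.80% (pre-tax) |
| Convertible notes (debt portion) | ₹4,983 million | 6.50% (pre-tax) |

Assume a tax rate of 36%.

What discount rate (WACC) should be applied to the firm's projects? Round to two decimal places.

5.42%

Total capital V = 6963 + 2809 + 4983 = 14755.
Equity: weight = 6963/14755 = 0.4719; cost = 7.27%.
Term loan: weight = 2809/14755 = 0.1904; after-tax cost = 4.8% × (1 − 36%) = 3.0720%.
Convertible notes (debt portion): weight = 4983/14755 = 0.3377; after-tax cost = 6.5% × (1 − 36%) = 4.1600%.
WACC = 0.4719 × 7.2700% + 0.1904 × 3.0720% + 0.3377 × 4.1600% = 5.4205%.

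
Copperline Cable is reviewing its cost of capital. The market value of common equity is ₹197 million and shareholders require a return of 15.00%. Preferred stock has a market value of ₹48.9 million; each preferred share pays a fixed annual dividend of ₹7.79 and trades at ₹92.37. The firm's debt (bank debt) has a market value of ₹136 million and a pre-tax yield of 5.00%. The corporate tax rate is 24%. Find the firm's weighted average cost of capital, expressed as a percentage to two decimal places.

10.17%

Cost of preferred: Rp = 7.79 / 92.37 = 8.4335%.
Total capital V = 197 + 48.9 + 136 = 381.9.
Equity: weight = 197/381.9 = 0.5158; cost = 15%.
Preferred: weight = 48.9/381.9 = 0.1280; cost = 8.4335%.
Bank debt: weight = 136/381.9 = 0.3561; after-tax cost = 5% × (1 − 24%) = 3.8000%.
WACC = 0.5158 × 15.0000% + 0.1280 × 8.4335% + 0.3561 × 3.8000% = 10.1707%.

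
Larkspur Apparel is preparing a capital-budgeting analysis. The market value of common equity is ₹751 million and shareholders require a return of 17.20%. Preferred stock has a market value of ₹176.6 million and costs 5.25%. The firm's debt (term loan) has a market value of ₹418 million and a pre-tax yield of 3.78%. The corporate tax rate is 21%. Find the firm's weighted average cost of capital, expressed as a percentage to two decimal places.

11.22%

Total capital V = 751 + 176.6 + 418 = 1345.6.
Equity: weight = 751/1345.6 = 0.5581; cost = 17.2%.
Preferred: weight = 176.6/1345.6 = 0.1312; cost = 5.25%.
Term loan: weight = 418/1345.6 = 0.3106; after-tax cost = 3.78% × (1 − 21%) = 2.9862%.
WACC = 0.5581 × 17.2000% + 0.1312 × 5.2500% + 0.3106 × 2.9862% = 11.2162%.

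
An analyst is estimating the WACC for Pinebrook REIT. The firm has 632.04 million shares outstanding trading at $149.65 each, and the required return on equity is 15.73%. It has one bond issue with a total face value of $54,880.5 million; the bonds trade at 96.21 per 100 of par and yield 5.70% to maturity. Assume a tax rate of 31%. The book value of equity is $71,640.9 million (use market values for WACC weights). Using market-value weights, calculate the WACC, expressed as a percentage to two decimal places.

Market value of equity E = 149.65 × 632.04m = 94584.786m. Market value of debt D = 54880.5m × 96.21/100 = 52800.52905m.
Total capital V = 94584.786 + 52800.52905 = 147385.31505.
Equity: weight = 94584.786/147385.31505 = 0.6418; cost = 15.73%.
Bonds outstanding: weight = 52800.52905/147385.31505 = 0.3582; after-tax cost = 5.7% × (1 − 31%) = 3.9330%.
WACC = 0.6418 × 15.7300% + 0.3582 × 3.9330% = 11.5037%.

11.50%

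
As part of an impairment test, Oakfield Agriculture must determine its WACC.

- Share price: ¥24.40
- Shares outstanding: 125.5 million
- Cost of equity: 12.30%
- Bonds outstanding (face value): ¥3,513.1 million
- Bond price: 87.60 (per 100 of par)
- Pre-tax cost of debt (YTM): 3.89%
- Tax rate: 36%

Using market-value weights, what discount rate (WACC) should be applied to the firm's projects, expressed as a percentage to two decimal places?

Market value of equity E = 24.4 × 125.5m = 3062.2m. Market value of debt D = 3513.1m × 87.6/100 = 3077.4756m.
Total capital V = 3062.2 + 3077.4756 = 6139.6756.
Equity: weight = 3062.2/6139.6756 = 0.4988; cost = 12.3%.
Bonds outstanding: weight = 3077.4756/6139.6756 = 0.5012; after-tax cost = 3.89% × (1 − 36%) = 2.4896%.
WACC = 0.4988 × 12.3000% + 0.5012 × 2.4896% = 7.3826%.

7.38%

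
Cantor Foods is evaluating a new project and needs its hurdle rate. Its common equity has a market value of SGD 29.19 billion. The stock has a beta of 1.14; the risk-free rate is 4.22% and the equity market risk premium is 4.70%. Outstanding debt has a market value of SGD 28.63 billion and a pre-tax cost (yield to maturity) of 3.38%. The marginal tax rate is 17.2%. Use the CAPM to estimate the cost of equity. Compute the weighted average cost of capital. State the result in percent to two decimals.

6.22%

Cost of equity via CAPM: Re = 4.22% + 1.14 × 4.7% = 9.5780%.
Total capital V = 29.19 + 28.63 = 57.82.
Equity: weight = 29.19/57.82 = 0.5048; cost = 9.578%.
Debt: weight = 28.63/57.82 = 0.4952; after-tax cost = 3.38% × (1 − 17.2%) = 2.7986%.
WACC = 0.5048 × 9.5780% + 0.4952 × 2.7986% = 6.2211%.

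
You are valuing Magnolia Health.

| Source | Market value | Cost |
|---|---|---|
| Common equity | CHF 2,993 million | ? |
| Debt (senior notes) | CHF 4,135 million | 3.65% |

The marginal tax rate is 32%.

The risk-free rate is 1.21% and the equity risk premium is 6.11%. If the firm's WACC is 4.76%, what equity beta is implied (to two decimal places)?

Total capital V = 2993 + 4135 = 7128.
Equity weight = 2993/7128 = 0.4199.
Senior notes weight = 4135/7128 = 0.5801.
Debt contribution = 0.5801 × 3.65% × (1 − 32%) = 1.4398%.
Required equity contribution = 4.76% − 1.4398% = 3.3202%  ⇒  Re = 7.9072%.
CAPM: 7.9072% = 1.21% + β × 6.11%  ⇒  β = 1.0961.

1.10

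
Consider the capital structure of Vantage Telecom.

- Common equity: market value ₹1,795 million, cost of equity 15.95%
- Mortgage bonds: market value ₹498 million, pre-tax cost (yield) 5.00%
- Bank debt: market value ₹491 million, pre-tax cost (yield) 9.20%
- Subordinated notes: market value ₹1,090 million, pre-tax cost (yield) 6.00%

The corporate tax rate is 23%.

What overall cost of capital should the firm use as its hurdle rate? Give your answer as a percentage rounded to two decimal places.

10.08%

Total capital V = 1795 + 498 + 491 + 1090 = 3874.
Equity: weight = 1795/3874 = 0.4633; cost = 15.95%.
Mortgage bonds: weight = 498/3874 = 0.1285; after-tax cost = 5% × (1 − 23%) = 3.8500%.
Bank debt: weight = 491/3874 = 0.1267; after-tax cost = 9.2% × (1 − 23%) = 7.0840%.
Subordinated notes: weight = 1090/3874 = 0.2814; after-tax cost = 6% × (1 − 23%) = 4.6200%.
WACC = 0.4633 × 15.9500% + 0.1285 × 3.8500% + 0.1267 × 7.0840% + 0.2814 × 4.6200% = 10.0830%.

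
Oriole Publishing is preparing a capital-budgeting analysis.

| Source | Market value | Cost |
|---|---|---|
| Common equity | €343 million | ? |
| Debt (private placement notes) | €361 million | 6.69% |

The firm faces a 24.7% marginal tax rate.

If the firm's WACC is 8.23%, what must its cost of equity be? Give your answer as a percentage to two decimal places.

11.59%

Total capital V = 343 + 361 = 704.
Equity weight = 343/704 = 0.4872.
Private placement notes weight = 361/704 = 0.5128.
Debt contribution = 0.5128 × 6.69% × (1 − 24.7%) = 2.5832%.
Required equity contribution = 8.23% − 2.5832% = 5.6468%.
Re = 5.6468% / 0.4872 = 11.5900%.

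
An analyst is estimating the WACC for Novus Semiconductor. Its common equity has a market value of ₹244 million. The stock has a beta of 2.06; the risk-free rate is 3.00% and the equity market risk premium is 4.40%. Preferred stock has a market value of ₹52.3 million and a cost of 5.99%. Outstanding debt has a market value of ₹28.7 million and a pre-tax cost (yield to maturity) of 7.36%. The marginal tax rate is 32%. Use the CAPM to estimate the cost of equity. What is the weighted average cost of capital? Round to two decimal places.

10.46%

Cost of equity via CAPM: Re = 3.0% + 2.06 × 4.4% = 12.0640%.
Total capital V = 244 + 52.3 + 28.7 = 325.
Equity: weight = 244/325 = 0.7508; cost = 12.064%.
Preferred: weight = 52.3/325 = 0.1609; cost = 5.99%.
Debt: weight = 28.7/325 = 0.0883; after-tax cost = 7.36% × (1 − 32%) = 5.0048%.
WACC = 0.7508 × 12.0640% + 0.1609 × 5.9900% + 0.0883 × 5.0048% = 10.4632%.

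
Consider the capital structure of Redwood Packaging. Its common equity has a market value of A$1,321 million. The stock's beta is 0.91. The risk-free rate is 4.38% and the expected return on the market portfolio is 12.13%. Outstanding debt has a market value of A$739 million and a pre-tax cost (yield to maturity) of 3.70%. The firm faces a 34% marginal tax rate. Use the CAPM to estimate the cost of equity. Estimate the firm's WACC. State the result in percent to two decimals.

Market risk premium = 12.13% − 4.38% = 7.75%.
Cost of equity via CAPM: Re = 4.38% + 0.91 × 7.75% = 11.4325%.
Total capital V = 1321 + 739 = 2060.
Equity: weight = 1321/2060 = 0.6413; cost = 11.4325%.
Debt: weight = 739/2060 = 0.3587; after-tax cost = 3.7% × (1 − 34%) = 2.4420%.
WACC = 0.6413 × 11.4325% + 0.3587 × 2.4420% = 8.2073%.

8.21%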